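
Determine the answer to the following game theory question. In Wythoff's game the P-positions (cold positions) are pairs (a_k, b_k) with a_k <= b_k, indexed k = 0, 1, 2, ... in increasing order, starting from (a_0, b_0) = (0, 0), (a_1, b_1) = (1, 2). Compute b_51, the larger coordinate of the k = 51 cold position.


By Wythoff's theorem, a_k = floor(k * phi) and b_k = floor(k * phi^2) = a_k + k, where phi = (1 + sqrt(5))/2 is the golden ratio.
phi = (1 + sqrt(5))/2 = 1.618034
phi^2 = phi + 1 = 2.618034
k = 51
k * phi^2 = 51 * 2.618034 = 133.519733
b_51 = floor(k * phi^2) = 133 (check: a_51 + k = 82 + 51 = 133)

133


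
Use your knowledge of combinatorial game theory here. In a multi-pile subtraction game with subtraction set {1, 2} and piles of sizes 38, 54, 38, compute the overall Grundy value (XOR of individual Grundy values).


Subtraction set: {1, 2}
For this subtraction set, G(n) = n mod 3 (period = max + 1 = 3).
Pile 1 (size 38): G(38) = 38 mod 3 = 2
Pile 2 (size 54): G(54) = 54 mod 3 = 0
Pile 3 (size 38): G(38) = 38 mod 3 = 2
Total Grundy value = XOR of all: 2 XOR 0 XOR 2 = 0

0


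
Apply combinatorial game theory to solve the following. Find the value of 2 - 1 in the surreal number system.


x = 2, y = 1
x - y = 2 - 1 = 1

1


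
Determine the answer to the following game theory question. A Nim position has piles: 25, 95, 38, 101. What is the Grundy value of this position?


We need the XOR (exclusive or) of all pile sizes.
After XOR-ing pile 1 (size 25): 0 XOR 25 = 25
After XOR-ing pile 2 (size 95): 25 XOR 95 = 70
After XOR-ing pile 3 (size 38): 70 XOR 38 = 96
After XOR-ing pile 4 (size 101): 96 XOR 101 = 5
The Nim-value of this position is 5.

5


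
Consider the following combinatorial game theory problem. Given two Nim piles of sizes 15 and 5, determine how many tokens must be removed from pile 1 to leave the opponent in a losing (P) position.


Piles: 15 and 5
Current XOR: 15 XOR 5 = 10 (non-zero, so this is an N-position).
To make the XOR zero, we need to find a move that balances the piles.
For pile 1 (size 15): target = 15 XOR 10 = 5
We reduce pile 1 from 15 to 5.
Tokens removed: 15 - 5 = 10
Verification: 5 XOR 5 = 0

10


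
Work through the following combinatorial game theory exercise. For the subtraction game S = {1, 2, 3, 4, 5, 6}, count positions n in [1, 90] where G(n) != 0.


Subtraction set S = {1, 2, 3, 4, 5, 6}, so G(n) = n mod 7.
G(n) = 0 when n is a multiple of 7.
Multiples of 7 in [1, 90]: 12
N-positions (nonzero Grundy) = 90 - 12 = 78

78


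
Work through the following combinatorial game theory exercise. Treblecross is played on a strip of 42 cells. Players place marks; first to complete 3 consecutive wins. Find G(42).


Treblecross: place X on empty cells; 3-in-a-row wins.
Playing within two cells of an existing X lets the opponent win at once, so sensible play treats the cells i-2..i+2 around each X as dead. The player left with no safe cell loses, so this is a normal-play take-away game on strips of safe cells.
Placing X at cell i (0-indexed) of a strip of k safe cells leaves independent strips of sizes max(0, i-2) and max(0, k-i-3). Hence G(k) = mex{ G(max(0,i-2)) XOR G(max(0,k-i-3)) : 0 <= i < k }, with G(0) = 0.
G(1): splits (0,0):0^0=0 -> mex({0}) = 1
G(2): splits (0,0):0^0=0 -> mex({0}) = 1
G(3): splits (0,0):0^0=0 -> mex({0}) = 1
G(4): splits (0,1):0^1=1 (0,0):0^0=0 -> mex({0, 1}) = 2
G(5): splits (0,2):0^1=1 (0,1):0^1=1 (0,0):0^0=0 -> mex({0, 1}) = 2
G(6) = mex({1}) = 0
G(7) = mex({0, 1, 2}) = 3
G(8) = mex({0, 1, 2}) = 3
G(9) = mex({0, 2}) = 1
G(10) = mex({0, 2, 3}) = 1
G(11) = mex({0, 3}) = 1
G(12) = mex({1, 3}) = 0
G(13) = mex({0, 1, 2, 3}) = 4
G(14) = mex({0, 1, 2}) = 3
G(15) = mex({0, 1, 2}) = 3
G(16) = mex({0, 1, 2, 4}) = 3
G(17) = mex({0, 1, 3, 4}) = 2
G(18) = mex({0, 1, 3, 4}) = 2
G(19) = mex({0, 1, 3, 5}) = 2
G(20) = mex({0, 1, 2, 3, 5}) = 4
G(21) = mex({0, 1, 2, 3, 5}) = 4
G(22) = mex({1, 2, 6}) = 0
G(23) = mex({0, 1, 2, 3, 4, 6}) = 5
G(24) = mex({0, 1, 2, 3, 4}) = 5
G(25) = mex({0, 1, 3, 4, 7}) = 2
G(26) = mex({0, 1, 3, 4, 5, 7}) = 2
G(27) = mex({0, 1, 3, 5}) = 2
G(28) = mex({0, 1, 2, 5}) = 3
G(29) = mex({0, 1, 2, 4, 5, 6}) = 3
G(30) = mex({1, 2, 4, 6}) = 0
G(31) = mex({0, 1, 2, 3, 4, 6}) = 5
G(32) = mex({1, 2, 3, 4, 7}) = 0
G(33) = mex({0, 3, 7}) = 1
G(34) = mex({0, 2, 3, 5, 7}) = 1
G(35) = mex({0, 2, 3, 5, 6}) = 1
G(36) = mex({0, 1, 2, 5, 6}) = 3
G(37) = mex({0, 1, 2, 4, 5, 6}) = 3
G(38) = mex({0, 1, 2, 4}) = 3
G(39) = mex({0, 1, 2, 3, 4, 7}) = 5
G(40) = mex({0, 1, 2, 3, 4, 5, 7}) = 6
G(41) = mex({0, 1, 2, 3, 5, 7}) = 4
G(42) = mex({0, 1, 2, 3, 5, 6, 7}) = 4
Therefore G(42) = 4.

4


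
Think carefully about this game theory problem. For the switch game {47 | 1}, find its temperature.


The game is {47 | 1}, a switch {a | b} with numbers a > b.
Cooling {a | b} by t gives {a - t | b + t}, which stops being hot when a - t = b + t, i.e. at t = (a - b)/2. So the temperature of a switch is (a - b)/2.
Temperature = (Left option - Right option) / 2
= (47 - (1)) / 2
= 46 / 2
= 23

23


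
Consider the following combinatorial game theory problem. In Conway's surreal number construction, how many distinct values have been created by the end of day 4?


Day 0: {|} = 0 is born. Count = 1.
Day n: the number of surreal numbers born by day n is 2^(n+1) - 1.
By day 0: 2^1 - 1 = 1
By day 1: 2^2 - 1 = 3
By day 2: 2^3 - 1 = 7
By day 3: 2^4 - 1 = 15
By day 4: 2^5 - 1 = 31
By day 4: 31 surreal numbers.

31


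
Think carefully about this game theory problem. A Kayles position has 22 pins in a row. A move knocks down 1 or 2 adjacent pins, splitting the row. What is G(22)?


Kayles: a move removes 1 or 2 adjacent pins from a contiguous row.
Removing pins from a row of k leaves two independent rows (a, b) with a + b = k - 1 (one pin) or a + b = k - 2 (two pins); an end removal gives a = 0.
By Sprague-Grundy, G(k) = mex{ G(a) XOR G(b) } over all these splits. G(0) = 0.
G(1): splits (0,0):0^0=0 -> mex({0}) = 1
G(2): splits (0,1):0^1=1 (0,0):0^0=0 -> mex({0, 1}) = 2
G(3): splits (0,2):0^2=2 (1,1):1^1=0 (0,1):0^1=1 -> mex({0, 1, 2}) = 3
G(4): splits (0,3):0^3=3 (1,2):1^2=3 (0,2):0^2=2 (1,1):1^1=0 -> mex({0, 2, 3}) = 1
G(5): splits (0,4):0^1=1 (1,3):1^3=2 (2,2):2^2=0 (0,3):0^3=3 (1,2):1^2=3 -> mex({0, 1, 2, 3}) = 4
G(6) = mex({0, 1, 2, 4}) = 3
G(7) = mex({0, 1, 3, 4, 5}) = 2
G(8) = mex({0, 2, 3, 5, 6}) = 1
G(9) = mex({0, 1, 2, 3, 6, 7}) = 4
G(10) = mex({0, 1, 3, 4, 5, 7}) = 2
G(11) = mex({0, 1, 2, 3, 4, 5}) = 6
G(12) = mex({0, 1, 2, 3, 5, 6, 7}) = 4
G(13) = mex({0, 2, 3, 4, 6, 7}) = 1
G(14) = mex({0, 1, 4, 5, 6, 7}) = 2
G(15) = mex({0, 1, 2, 3, 4, 5, 6}) = 7
G(16) = mex({0, 2, 3, 5, 6, 7}) = 1
G(17) = mex({0, 1, 2, 3, 5, 6, 7}) = 4
G(18) = mex({0, 1, 2, 4, 5, 6}) = 3
G(19) = mex({0, 1, 3, 4, 5, 7}) = 2
G(20) = mex({0, 2, 3, 4, 5, 6, 7}) = 1
G(21) = mex({0, 1, 2, 3, 5, 6, 7}) = 4
G(22) = mex({0, 1, 2, 3, 4, 5, 7}) = 6
Therefore G(22) = 6.

6


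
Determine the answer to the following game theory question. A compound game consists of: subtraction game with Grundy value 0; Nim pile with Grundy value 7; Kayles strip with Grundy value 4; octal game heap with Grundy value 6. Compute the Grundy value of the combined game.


By the Sprague-Grundy theorem, the Grundy value of a sum of games is the XOR of individual Grundy values.
subtraction game: Grundy value = 0. Running XOR: 0 XOR 0 = 0
Nim pile: Grundy value = 7. Running XOR: 0 XOR 7 = 7
Kayles strip: Grundy value = 4. Running XOR: 7 XOR 4 = 3
octal game heap: Grundy value = 6. Running XOR: 3 XOR 6 = 5
The combined Grundy value is 5.

5


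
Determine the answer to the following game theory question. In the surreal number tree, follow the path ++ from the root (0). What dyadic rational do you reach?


Sign expansion: ++
Rule: track bounds (lo, hi), initially (-inf, +inf). On '+', the current value becomes lo and we move to the simplest number in (value, hi): value + 1 if hi = +inf, otherwise the midpoint (value + hi)/2. On '-', the current value becomes hi and we move to value - 1 if lo = -inf, otherwise the midpoint (lo + value)/2.
Start at 0.
Step 1: sign = +, move right. Bounds: (0, +inf). Value = 1
Step 2: sign = +, move right. Bounds: (1, +inf). Value = 2
The surreal number with sign expansion ++ is 2.

2


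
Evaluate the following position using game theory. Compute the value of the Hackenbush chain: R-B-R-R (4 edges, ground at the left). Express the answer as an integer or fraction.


Edges (from ground): R-B-R-R
By Berlekamp's sign-expansion rule, a Blue-Red Hackenbush stalk has the value of the surreal number whose sign sequence is the edge sequence with B -> + and R -> -.
Sign sequence: -+--
Trace the sign expansion in the surreal number tree, starting from 0:
Edge 1: R (sign -) -> bounds (-inf, 0), value = -1
Edge 2: B (sign +) -> bounds (-1, 0), value = -1/2
Edge 3: R (sign -) -> bounds (-1, -1/2), value = -3/4
Edge 4: R (sign -) -> bounds (-1, -3/4), value = -7/8
Game value = -7/8

-7/8


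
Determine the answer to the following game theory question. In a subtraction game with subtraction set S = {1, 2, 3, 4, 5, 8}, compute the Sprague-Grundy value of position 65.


The subtraction set is S = {1, 2, 3, 4, 5, 8}.
G(k) = mex{ G(k - s) : s in S, s <= k }. We compute iteratively: G(0) = 0.
G(1) = mex({0}) = 1
G(2) = mex({0, 1}) = 2
G(3) = mex({0, 1, 2}) = 3
G(4) = mex({0, 1, 2, 3}) = 4
G(5) = mex({0, 1, 2, 3, 4}) = 5
G(6) = mex({1, 2, 3, 4, 5}) = 0
G(7) = mex({0, 2, 3, 4, 5}) = 1
G(8) = mex({0, 1, 3, 4, 5}) = 2
G(9) = mex({0, 1, 2, 4, 5}) = 3
G(10) = mex({0, 1, 2, 3, 5}) = 4
G(11) = mex({0, 1, 2, 3, 4}) = 5
G(12) = mex({1, 2, 3, 4, 5}) = 0
G(13) = mex({0, 2, 3, 4, 5}) = 1
Observe that G(6)..G(13) = 0, 1, 2, 3, 4, 5, 0, 1 repeats G(0)..G(7) = 0, 1, 2, 3, 4, 5, 0, 1.
For k >= max(S) = 8, G(k) is determined by the previous 8 values G(k-8)..G(k-1); a window of 8 consecutive values has recurred shifted by 6, so by induction G(k + 6) = G(k) for all k >= 0: the sequence is periodic from the start with period 6.
One period: G(0..5) = 0, 1, 2, 3, 4, 5.
65 mod 6 = 5, so G(65) = G(5) = 5.

5


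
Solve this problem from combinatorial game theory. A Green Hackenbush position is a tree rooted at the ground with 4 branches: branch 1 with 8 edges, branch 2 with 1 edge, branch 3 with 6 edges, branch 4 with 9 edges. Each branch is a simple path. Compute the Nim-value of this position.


The tree has 4 branches from the ground vertex.
In Green Hackenbush, the Nim-value of a simple path of length k is k.
Branch 1: length 8, Nim-value = 8
Branch 2: length 1, Nim-value = 1
Branch 3: length 6, Nim-value = 6
Branch 4: length 9, Nim-value = 9
Total Nim-value = XOR of all branch values:
0 XOR 8 = 8
8 XOR 1 = 9
9 XOR 6 = 15
15 XOR 9 = 6
Nim-value of the tree = 6

6


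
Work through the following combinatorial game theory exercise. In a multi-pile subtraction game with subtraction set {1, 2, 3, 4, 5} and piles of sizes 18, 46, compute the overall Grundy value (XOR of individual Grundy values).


Subtraction set: {1, 2, 3, 4, 5}
For this subtraction set, G(n) = n mod 6 (period = max + 1 = 6).
Pile 1 (size 18): G(18) = 18 mod 6 = 0
Pile 2 (size 46): G(46) = 46 mod 6 = 4
Total Grundy value = XOR of all: 0 XOR 4 = 4

4


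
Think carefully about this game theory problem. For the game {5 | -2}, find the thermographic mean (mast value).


Game = {5 | -2}, a switch {a | b} with numbers a > b.
Its thermograph has left wall a - t and right wall b + t, which meet at t = (a - b)/2, where both equal (a + b)/2. So the mast (mean value) is at (a + b)/2.
Mean = (5 + (-2))/2 = 3/2 = 3/2

3/2


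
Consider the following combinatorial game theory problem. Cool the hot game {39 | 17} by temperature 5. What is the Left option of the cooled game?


Original game: {39 | 17} (a switch {a | b} with a > b).
Cooling by t (for t below the temperature (a - b)/2 = 11) taxes each move by t: {a | b} cooled by t is {a - t | b + t}.
Cooling amount: t = 5
Cooled Left option: 39 - 5 = 34
Cooled Right option: 17 + 5 = 22
Cooled game: {34 | 22}
Left option = 34

34


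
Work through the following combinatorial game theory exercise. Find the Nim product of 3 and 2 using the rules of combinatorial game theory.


Nim multiplication is bilinear over XOR: (u XOR v) * w = (u*w) XOR (v*w).
So we split each operand into its bit components and XOR the pairwise Nim products.
3 = 1 + 2 (as XOR of powers of 2).
2 = 2 (as XOR of powers of 2).
Using the standard Nim-product table on single bits:
  2*2 = 3,   2*4 = 8,   2*8 = 12,
  4*4 = 6,   4*8 = 11,  8*8 = 13,
and  1*x = x (identity), k*l = l*k (commutative).
Pairwise Nim products:
  1 * 2 = 2
  2 * 2 = 3
XOR them: 2 XOR 3 = 1.
Result: 3 * 2 = 1 (in Nim).

1


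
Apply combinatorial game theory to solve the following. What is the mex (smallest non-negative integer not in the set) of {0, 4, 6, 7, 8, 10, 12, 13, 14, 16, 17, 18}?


Set = {0, 4, 6, 7, 8, 10, 12, 13, 14, 16, 17, 18}
0 is in the set.
1 is NOT in the set. This is the mex.
mex = 1

1


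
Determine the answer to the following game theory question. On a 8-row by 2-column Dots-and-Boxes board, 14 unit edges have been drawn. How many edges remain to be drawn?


Grid: 8 x 2 boxes, i.e. 9 rows and 3 columns of dots.
Horizontal edges: (rows + 1) * cols = 9 * 2 = 18
Vertical edges: rows * (cols + 1) = 8 * 3 = 24
Total edges: 18 + 24 = 42
Edges drawn: 14
Remaining: 42 - 14 = 28

28


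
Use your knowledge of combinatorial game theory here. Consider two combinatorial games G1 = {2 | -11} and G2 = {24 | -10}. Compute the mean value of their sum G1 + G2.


G1 = {2 | -11}, G2 = {24 | -10}
Each is a switch {a | b} with numbers a > b; its mean value is (a + b)/2, and mean value is additive over game sums: m(G1 + G2) = m(G1) + m(G2).
Mean of G1 = (2 + (-11))/2 = -9/2 = -9/2
Mean of G2 = (24 + (-10))/2 = 14/2 = 7
Mean of G1 + G2 = -9/2 + 7 = 5/2

5/2


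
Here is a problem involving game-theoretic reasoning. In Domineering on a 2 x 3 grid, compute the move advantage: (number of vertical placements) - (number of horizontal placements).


Board is 2 x 3 (rows x cols).
Left (vertical) placements: (rows-1) * cols = 1 * 3 = 3
Right (horizontal) placements: rows * (cols-1) = 2 * 2 = 4
Advantage = Left - Right = 3 - 4 = -1

-1


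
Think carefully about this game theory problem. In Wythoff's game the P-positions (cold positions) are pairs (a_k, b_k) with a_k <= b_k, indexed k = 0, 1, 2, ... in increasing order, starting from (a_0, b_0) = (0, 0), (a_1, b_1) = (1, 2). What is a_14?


By Wythoff's theorem, a_k = floor(k * phi) and b_k = floor(k * phi^2) = a_k + k, where phi = (1 + sqrt(5))/2 is the golden ratio.
phi = (1 + sqrt(5))/2 = 1.618034
k = 14
k * phi = 14 * 1.618034 = 22.652476
a_14 = floor(k * phi) = 22

22


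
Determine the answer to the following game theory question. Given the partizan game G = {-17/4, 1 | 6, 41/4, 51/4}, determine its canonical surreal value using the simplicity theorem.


Left options: {-17/4, 1}, max = 1
Right options: {6, 41/4, 51/4}, min = 6
All options are numbers and max(Left) < min(Right), so by the simplicity theorem the value is the simplest (earliest-born) number strictly between 1 and 6.
Integers 2 through 5 all lie strictly between 1 and 6.
Among integers, the simplest (lowest birthday = smallest |n|; 0 is born on day 0, +-n on day n) is 2.
No non-integer in the interval can be simpler: if x is a non-integer in the interval, then floor(x) or ceil(x) also lies in the interval (the interval contains an integer), and both are proper prefixes of x's sign expansion, i.e. born earlier. So the game value is 2.
Game value = 2

2


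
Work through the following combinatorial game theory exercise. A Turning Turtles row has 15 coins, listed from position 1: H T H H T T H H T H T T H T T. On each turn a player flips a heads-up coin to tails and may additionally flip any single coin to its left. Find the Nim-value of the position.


Coins: H T H H T T H H T H T T H T T
Key fact: a single head at position k behaves exactly like a Nim heap of size k (turning it to T and optionally flipping a coin at j < k corresponds to moving the heap from k to j, or to 0), and heads combine as a disjunctive sum (two heads at the same place would cancel, matching j XOR j = 0). So the Nim-value is the XOR of the 1-indexed positions of the heads.
Face-up positions (1-indexed): [1, 3, 4, 7, 8, 10, 13]
XOR 0 with 1: 0 XOR 1 = 1
XOR 1 with 3: 1 XOR 3 = 2
XOR 2 with 4: 2 XOR 4 = 6
XOR 6 with 7: 6 XOR 7 = 1
XOR 1 with 8: 1 XOR 8 = 9
XOR 9 with 10: 9 XOR 10 = 3
XOR 3 with 13: 3 XOR 13 = 14
Nim-value = 14

14


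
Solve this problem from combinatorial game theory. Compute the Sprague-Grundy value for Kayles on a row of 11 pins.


Kayles: a move removes 1 or 2 adjacent pins from a contiguous row.
Removing pins from a row of k leaves two independent rows (a, b) with a + b = k - 1 (one pin) or a + b = k - 2 (two pins); an end removal gives a = 0.
By Sprague-Grundy, G(k) = mex{ G(a) XOR G(b) } over all these splits. G(0) = 0.
G(1): splits (0,0):0^0=0 -> mex({0}) = 1
G(2): splits (0,1):0^1=1 (0,0):0^0=0 -> mex({0, 1}) = 2
G(3): splits (0,2):0^2=2 (1,1):1^1=0 (0,1):0^1=1 -> mex({0, 1, 2}) = 3
G(4): splits (0,3):0^3=3 (1,2):1^2=3 (0,2):0^2=2 (1,1):1^1=0 -> mex({0, 2, 3}) = 1
G(5): splits (0,4):0^1=1 (1,3):1^3=2 (2,2):2^2=0 (0,3):0^3=3 (1,2):1^2=3 -> mex({0, 1, 2, 3}) = 4
G(6) = mex({0, 1, 2, 4}) = 3
G(7) = mex({0, 1, 3, 4, 5}) = 2
G(8) = mex({0, 2, 3, 5, 6}) = 1
G(9) = mex({0, 1, 2, 3, 6, 7}) = 4
G(10) = mex({0, 1, 3, 4, 5, 7}) = 2
G(11) = mex({0, 1, 2, 3, 4, 5}) = 6
Therefore G(11) = 6.

6


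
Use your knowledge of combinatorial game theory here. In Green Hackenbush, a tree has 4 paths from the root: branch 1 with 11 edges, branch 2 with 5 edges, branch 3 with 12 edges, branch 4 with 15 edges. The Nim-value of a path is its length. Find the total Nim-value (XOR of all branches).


The tree has 4 branches from the ground vertex.
In Green Hackenbush, the Nim-value of a simple path of length k is k.
Branch 1: length 11, Nim-value = 11
Branch 2: length 5, Nim-value = 5
Branch 3: length 12, Nim-value = 12
Branch 4: length 15, Nim-value = 15
Total Nim-value = XOR of all branch values:
0 XOR 11 = 11
11 XOR 5 = 14
14 XOR 12 = 2
2 XOR 15 = 13
Nim-value of the tree = 13

13


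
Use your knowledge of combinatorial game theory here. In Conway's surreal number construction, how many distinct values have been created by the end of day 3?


Day 0: {|} = 0 is born. Count = 1.
Day n: the number of surreal numbers born by day n is 2^(n+1) - 1.
By day 0: 2^1 - 1 = 1
By day 1: 2^2 - 1 = 3
By day 2: 2^3 - 1 = 7
By day 3: 2^4 - 1 = 15
By day 3: 15 surreal numbers.

15


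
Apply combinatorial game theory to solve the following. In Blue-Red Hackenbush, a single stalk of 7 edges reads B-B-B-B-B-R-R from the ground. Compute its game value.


Edges (from ground): B-B-B-B-B-R-R
By Berlekamp's sign-expansion rule, a Blue-Red Hackenbush stalk has the value of the surreal number whose sign sequence is the edge sequence with B -> + and R -> -.
Sign sequence: +++++--
Trace the sign expansion in the surreal number tree, starting from 0:
Edge 1: B (sign +) -> bounds (0, +inf), value = 1
Edge 2: B (sign +) -> bounds (1, +inf), value = 2
Edge 3: B (sign +) -> bounds (2, +inf), value = 3
Edge 4: B (sign +) -> bounds (3, +inf), value = 4
Edge 5: B (sign +) -> bounds (4, +inf), value = 5
Edge 6: R (sign -) -> bounds (4, 5), value = 9/2
Edge 7: R (sign -) -> bounds (4, 9/2), value = 17/4
Game value = 17/4

17/4


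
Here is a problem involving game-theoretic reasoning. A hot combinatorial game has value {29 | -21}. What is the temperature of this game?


The game is {29 | -21}, a switch {a | b} with numbers a > b.
Cooling {a | b} by t gives {a - t | b + t}, which stops being hot when a - t = b + t, i.e. at t = (a - b)/2. So the temperature of a switch is (a - b)/2.
Temperature = (Left option - Right option) / 2
= (29 - (-21)) / 2
= 50 / 2
= 25

25


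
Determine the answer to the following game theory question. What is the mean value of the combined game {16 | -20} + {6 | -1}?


G1 = {16 | -20}, G2 = {6 | -1}
Each is a switch {a | b} with numbers a > b; its mean value is (a + b)/2, and mean value is additive over game sums: m(G1 + G2) = m(G1) + m(G2).
Mean of G1 = (16 + (-20))/2 = -4/2 = -2
Mean of G2 = (6 + (-1))/2 = 5/2 = 5/2
Mean of G1 + G2 = -2 + 5/2 = 1/2

1/2


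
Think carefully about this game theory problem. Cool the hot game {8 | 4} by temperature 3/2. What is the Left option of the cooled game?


Original game: {8 | 4} (a switch {a | b} with a > b).
Cooling by t (for t below the temperature (a - b)/2 = 2) taxes each move by t: {a | b} cooled by t is {a - t | b + t}.
Cooling amount: t = 3/2
Cooled Left option: 8 - 3/2 = 13/2
Cooled Right option: 4 + 3/2 = 11/2
Cooled game: {13/2 | 11/2}
Left option = 13/2

13/2


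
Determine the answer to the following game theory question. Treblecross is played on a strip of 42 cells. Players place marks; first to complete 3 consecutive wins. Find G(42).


Treblecross: place X on empty cells; 3-in-a-row wins.
Playing within two cells of an existing X lets the opponent win at once, so sensible play treats the cells i-2..i+2 around each X as dead. The player left with no safe cell loses, so this is a normal-play take-away game on strips of safe cells.
Placing X at cell i (0-indexed) of a strip of k safe cells leaves independent strips of sizes max(0, i-2) and max(0, k-i-3). Hence G(k) = mex{ G(max(0,i-2)) XOR G(max(0,k-i-3)) : 0 <= i < k }, with G(0) = 0.
G(1): splits (0,0):0^0=0 -> mex({0}) = 1
G(2): splits (0,0):0^0=0 -> mex({0}) = 1
G(3): splits (0,0):0^0=0 -> mex({0}) = 1
G(4): splits (0,1):0^1=1 (0,0):0^0=0 -> mex({0, 1}) = 2
G(5): splits (0,2):0^1=1 (0,1):0^1=1 (0,0):0^0=0 -> mex({0, 1}) = 2
G(6) = mex({1}) = 0
G(7) = mex({0, 1, 2}) = 3
G(8) = mex({0, 1, 2}) = 3
G(9) = mex({0, 2}) = 1
G(10) = mex({0, 2, 3}) = 1
G(11) = mex({0, 3}) = 1
G(12) = mex({1, 3}) = 0
G(13) = mex({0, 1, 2, 3}) = 4
G(14) = mex({0, 1, 2}) = 3
G(15) = mex({0, 1, 2}) = 3
G(16) = mex({0, 1, 2, 4}) = 3
G(17) = mex({0, 1, 3, 4}) = 2
G(18) = mex({0, 1, 3, 4}) = 2
G(19) = mex({0, 1, 3, 5}) = 2
G(20) = mex({0, 1, 2, 3, 5}) = 4
G(21) = mex({0, 1, 2, 3, 5}) = 4
G(22) = mex({1, 2, 6}) = 0
G(23) = mex({0, 1, 2, 3, 4, 6}) = 5
G(24) = mex({0, 1, 2, 3, 4}) = 5
G(25) = mex({0, 1, 3, 4, 7}) = 2
G(26) = mex({0, 1, 3, 4, 5, 7}) = 2
G(27) = mex({0, 1, 3, 5}) = 2
G(28) = mex({0, 1, 2, 5}) = 3
G(29) = mex({0, 1, 2, 4, 5, 6}) = 3
G(30) = mex({1, 2, 4, 6}) = 0
G(31) = mex({0, 1, 2, 3, 4, 6}) = 5
G(32) = mex({1, 2, 3, 4, 7}) = 0
G(33) = mex({0, 3, 7}) = 1
G(34) = mex({0, 2, 3, 5, 7}) = 1
G(35) = mex({0, 2, 3, 5, 6}) = 1
G(36) = mex({0, 1, 2, 5, 6}) = 3
G(37) = mex({0, 1, 2, 4, 5, 6}) = 3
G(38) = mex({0, 1, 2, 4}) = 3
G(39) = mex({0, 1, 2, 3, 4, 7}) = 5
G(40) = mex({0, 1, 2, 3, 4, 5, 7}) = 6
G(41) = mex({0, 1, 2, 3, 5, 7}) = 4
G(42) = mex({0, 1, 2, 3, 5, 6, 7}) = 4
Therefore G(42) = 4.

4


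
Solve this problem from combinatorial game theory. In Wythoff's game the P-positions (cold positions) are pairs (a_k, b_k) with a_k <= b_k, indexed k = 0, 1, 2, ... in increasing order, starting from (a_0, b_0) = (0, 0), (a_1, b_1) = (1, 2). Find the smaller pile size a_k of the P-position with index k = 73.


By Wythoff's theorem, a_k = floor(k * phi) and b_k = floor(k * phi^2) = a_k + k, where phi = (1 + sqrt(5))/2 is the golden ratio.
phi = (1 + sqrt(5))/2 = 1.618034
k = 73
k * phi = 73 * 1.618034 = 118.116481
a_73 = floor(k * phi) = 118

118


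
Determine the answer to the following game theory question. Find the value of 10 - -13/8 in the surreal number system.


x = 10, y = -13/8
Converting to common denominator: 8
x = 80/8, y = -13/8
x - y = 10 - -13/8 = 93/8

93/8


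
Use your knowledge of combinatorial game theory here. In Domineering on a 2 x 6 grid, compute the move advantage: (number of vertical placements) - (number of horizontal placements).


Board is 2 x 6 (rows x cols).
Left (vertical) placements: (rows-1) * cols = 1 * 6 = 6
Right (horizontal) placements: rows * (cols-1) = 2 * 5 = 10
Advantage = Left - Right = 6 - 10 = -4

-4


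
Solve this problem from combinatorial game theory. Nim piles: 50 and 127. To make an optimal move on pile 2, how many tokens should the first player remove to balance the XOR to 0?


Piles: 50 and 127
Current XOR: 50 XOR 127 = 77 (non-zero, so this is an N-position).
To make the XOR zero, we need to find a move that balances the piles.
For pile 2 (size 127): target = 127 XOR 77 = 50
We reduce pile 2 from 127 to 50.
Tokens removed: 127 - 50 = 77
Verification: 50 XOR 50 = 0

77


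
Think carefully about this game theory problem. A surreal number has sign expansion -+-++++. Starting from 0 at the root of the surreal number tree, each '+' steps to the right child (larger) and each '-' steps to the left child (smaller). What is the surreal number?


Sign expansion: -+-++++
Rule: track bounds (lo, hi), initially (-inf, +inf). On '+', the current value becomes lo and we move to the simplest number in (value, hi): value + 1 if hi = +inf, otherwise the midpoint (value + hi)/2. On '-', the current value becomes hi and we move to value - 1 if lo = -inf, otherwise the midpoint (lo + value)/2.
Start at 0.
Step 1: sign = -, move left. Bounds: (-inf, 0). Value = -1
Step 2: sign = +, move right. Bounds: (-1, 0). Value = -1/2
Step 3: sign = -, move left. Bounds: (-1, -1/2). Value = -3/4
Step 4: sign = +, move right. Bounds: (-3/4, -1/2). Value = -5/8
Step 5: sign = +, move right. Bounds: (-5/8, -1/2). Value = -9/16
Step 6: sign = +, move right. Bounds: (-9/16, -1/2). Value = -17/32
Step 7: sign = +, move right. Bounds: (-17/32, -1/2). Value = -33/64
The surreal number with sign expansion -+-++++ is -33/64.

-33/64


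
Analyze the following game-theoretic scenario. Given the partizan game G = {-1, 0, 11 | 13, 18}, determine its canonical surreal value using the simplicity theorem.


Left options: {-1, 0, 11}, max = 11
Right options: {13, 18}, min = 13
All options are numbers and max(Left) < min(Right), so by the simplicity theorem the value is the simplest (earliest-born) number strictly between 11 and 13.
The only integer strictly between 11 and 13 is 12.
No non-integer in the interval can be simpler: if x is a non-integer in the interval, then floor(x) or ceil(x) also lies in the interval (the interval contains an integer), and both are proper prefixes of x's sign expansion, i.e. born earlier. So the game value is 12.
Game value = 12

12


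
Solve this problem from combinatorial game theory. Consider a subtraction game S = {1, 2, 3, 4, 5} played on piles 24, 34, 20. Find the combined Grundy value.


Subtraction set: {1, 2, 3, 4, 5}
For this subtraction set, G(n) = n mod 6 (period = max + 1 = 6).
Pile 1 (size 24): G(24) = 24 mod 6 = 0
Pile 2 (size 34): G(34) = 34 mod 6 = 4
Pile 3 (size 20): G(20) = 20 mod 6 = 2
Total Grundy value = XOR of all: 0 XOR 4 XOR 2 = 6

6


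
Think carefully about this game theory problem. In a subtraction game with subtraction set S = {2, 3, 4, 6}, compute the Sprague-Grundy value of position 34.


The subtraction set is S = {2, 3, 4, 6}.
G(k) = mex{ G(k - s) : s in S, s <= k }. We compute iteratively: G(0) = 0.
G(1) = mex({}) = 0
G(2) = mex({0}) = 1
G(3) = mex({0}) = 1
G(4) = mex({0, 1}) = 2
G(5) = mex({0, 1}) = 2
G(6) = mex({0, 1, 2}) = 3
G(7) = mex({0, 1, 2}) = 3
G(8) = mex({1, 2, 3}) = 0
G(9) = mex({1, 2, 3}) = 0
G(10) = mex({0, 2, 3}) = 1
G(11) = mex({0, 2, 3}) = 1
G(12) = mex({0, 1, 3}) = 2
G(13) = mex({0, 1, 3}) = 2
Observe that G(8)..G(13) = 0, 0, 1, 1, 2, 2 repeats G(0)..G(5) = 0, 0, 1, 1, 2, 2.
For k >= max(S) = 6, G(k) is determined by the previous 6 values G(k-6)..G(k-1); a window of 6 consecutive values has recurred shifted by 8, so by induction G(k + 8) = G(k) for all k >= 0: the sequence is periodic from the start with period 8.
One period: G(0..7) = 0, 0, 1, 1, 2, 2, 3, 3.
34 mod 8 = 2, so G(34) = G(2) = 1.

1


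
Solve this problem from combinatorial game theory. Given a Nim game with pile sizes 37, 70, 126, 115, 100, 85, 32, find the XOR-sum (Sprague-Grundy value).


We need the XOR (exclusive or) of all pile sizes.
After XOR-ing pile 1 (size 37): 0 XOR 37 = 37
After XOR-ing pile 2 (size 70): 37 XOR 70 = 99
After XOR-ing pile 3 (size 126): 99 XOR 126 = 29
After XOR-ing pile 4 (size 115): 29 XOR 115 = 110
After XOR-ing pile 5 (size 100): 110 XOR 100 = 10
After XOR-ing pile 6 (size 85): 10 XOR 85 = 95
After XOR-ing pile 7 (size 32): 95 XOR 32 = 127
The Nim-value of this position is 127.

127


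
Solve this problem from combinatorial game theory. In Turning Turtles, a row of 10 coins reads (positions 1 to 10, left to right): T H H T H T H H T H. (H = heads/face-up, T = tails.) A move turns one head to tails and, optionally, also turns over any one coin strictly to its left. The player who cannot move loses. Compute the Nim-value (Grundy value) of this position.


Coins: T H H T H T H H T H
Key fact: a single head at position k behaves exactly like a Nim heap of size k (turning it to T and optionally flipping a coin at j < k corresponds to moving the heap from k to j, or to 0), and heads combine as a disjunctive sum (two heads at the same place would cancel, matching j XOR j = 0). So the Nim-value is the XOR of the 1-indexed positions of the heads.
Face-up positions (1-indexed): [2, 3, 5, 7, 8, 10]
XOR 0 with 2: 0 XOR 2 = 2
XOR 2 with 3: 2 XOR 3 = 1
XOR 1 with 5: 1 XOR 5 = 4
XOR 4 with 7: 4 XOR 7 = 3
XOR 3 with 8: 3 XOR 8 = 11
XOR 11 with 10: 11 XOR 10 = 1
Nim-value = 1

1


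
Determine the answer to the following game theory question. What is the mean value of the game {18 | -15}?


Game = {18 | -15}, a switch {a | b} with numbers a > b.
Its thermograph has left wall a - t and right wall b + t, which meet at t = (a - b)/2, where both equal (a + b)/2. So the mast (mean value) is at (a + b)/2.
Mean = (18 + (-15))/2 = 3/2 = 3/2

3/2


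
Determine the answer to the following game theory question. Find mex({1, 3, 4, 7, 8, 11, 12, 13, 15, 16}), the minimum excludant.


Set = {1, 3, 4, 7, 8, 11, 12, 13, 15, 16}
0 is NOT in the set. This is the mex.
mex = 0

0


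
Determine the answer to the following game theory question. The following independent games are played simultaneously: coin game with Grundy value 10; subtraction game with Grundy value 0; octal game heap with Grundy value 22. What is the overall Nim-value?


By the Sprague-Grundy theorem, the Grundy value of a sum of games is the XOR of individual Grundy values.
coin game: Grundy value = 10. Running XOR: 0 XOR 10 = 10
subtraction game: Grundy value = 0. Running XOR: 10 XOR 0 = 10
octal game heap: Grundy value = 22. Running XOR: 10 XOR 22 = 28
The combined Grundy value is 28.

28


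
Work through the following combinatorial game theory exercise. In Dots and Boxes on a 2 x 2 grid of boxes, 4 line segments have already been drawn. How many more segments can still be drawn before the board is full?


Grid: 2 x 2 boxes, i.e. 3 rows and 3 columns of dots.
Horizontal edges: (rows + 1) * cols = 3 * 2 = 6
Vertical edges: rows * (cols + 1) = 2 * 3 = 6
Total edges: 6 + 6 = 12
Edges drawn: 4
Remaining: 12 - 4 = 8

8


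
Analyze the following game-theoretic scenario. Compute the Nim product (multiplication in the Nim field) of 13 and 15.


Nim multiplication is bilinear over XOR: (u XOR v) * w = (u*w) XOR (v*w).
So we split each operand into its bit components and XOR the pairwise Nim products.
13 = 1 + 4 + 8 (as XOR of powers of 2).
15 = 1 + 2 + 4 + 8 (as XOR of powers of 2).
Using the standard Nim-product table on single bits:
  2*2 = 3,   2*4 = 8,   2*8 = 12,
  4*4 = 6,   4*8 = 11,  8*8 = 13,
and  1*x = x (identity), k*l = l*k (commutative).
Pairwise Nim products:
  1 * 1 = 1
  1 * 2 = 2
  1 * 4 = 4
  1 * 8 = 8
  4 * 1 = 4
  4 * 2 = 8
  4 * 4 = 6
  4 * 8 = 11
  8 * 1 = 8
  8 * 2 = 12
  8 * 4 = 11
  8 * 8 = 13
XOR them: 1 XOR 2 XOR 4 XOR 8 XOR 4 XOR 8 XOR 6 XOR 11 XOR 8 XOR 12 XOR 11 XOR 13 = 12.
Result: 13 * 15 = 12 (in Nim).

12


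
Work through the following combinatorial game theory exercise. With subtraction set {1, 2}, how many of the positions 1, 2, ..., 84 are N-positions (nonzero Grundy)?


Subtraction set S = {1, 2}, so G(n) = n mod 3.
G(n) = 0 when n is a multiple of 3.
Multiples of 3 in [1, 84]: 28
N-positions (nonzero Grundy) = 84 - 28 = 56

56


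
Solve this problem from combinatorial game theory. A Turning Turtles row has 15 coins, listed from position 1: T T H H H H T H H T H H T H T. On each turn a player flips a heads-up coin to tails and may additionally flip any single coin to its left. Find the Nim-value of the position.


Coins: T T H H H H T H H T H H T H T
Key fact: a single head at position k behaves exactly like a Nim heap of size k (turning it to T and optionally flipping a coin at j < k corresponds to moving the heap from k to j, or to 0), and heads combine as a disjunctive sum (two heads at the same place would cancel, matching j XOR j = 0). So the Nim-value is the XOR of the 1-indexed positions of the heads.
Face-up positions (1-indexed): [3, 4, 5, 6, 8, 9, 11, 12, 14]
XOR 0 with 3: 0 XOR 3 = 3
XOR 3 with 4: 3 XOR 4 = 7
XOR 7 with 5: 7 XOR 5 = 2
XOR 2 with 6: 2 XOR 6 = 4
XOR 4 with 8: 4 XOR 8 = 12
XOR 12 with 9: 12 XOR 9 = 5
XOR 5 with 11: 5 XOR 11 = 14
XOR 14 with 12: 14 XOR 12 = 2
XOR 2 with 14: 2 XOR 14 = 12
Nim-value = 12

12


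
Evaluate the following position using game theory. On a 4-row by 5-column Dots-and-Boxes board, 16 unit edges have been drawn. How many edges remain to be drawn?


Grid: 4 x 5 boxes, i.e. 5 rows and 6 columns of dots.
Horizontal edges: (rows + 1) * cols = 5 * 5 = 25
Vertical edges: rows * (cols + 1) = 4 * 6 = 24
Total edges: 25 + 24 = 49
Edges drawn: 16
Remaining: 49 - 16 = 33

33


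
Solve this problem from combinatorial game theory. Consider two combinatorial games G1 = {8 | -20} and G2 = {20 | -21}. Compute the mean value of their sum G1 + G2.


G1 = {8 | -20}, G2 = {20 | -21}
Each is a switch {a | b} with numbers a > b; its mean value is (a + b)/2, and mean value is additive over game sums: m(G1 + G2) = m(G1) + m(G2).
Mean of G1 = (8 + (-20))/2 = -12/2 = -6
Mean of G2 = (20 + (-21))/2 = -1/2 = -1/2
Mean of G1 + G2 = -6 + -1/2 = -13/2

-13/2


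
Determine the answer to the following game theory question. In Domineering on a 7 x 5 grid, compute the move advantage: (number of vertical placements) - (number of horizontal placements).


Board is 7 x 5 (rows x cols).
Left (vertical) placements: (rows-1) * cols = 6 * 5 = 30
Right (horizontal) placements: rows * (cols-1) = 7 * 4 = 28
Advantage = Left - Right = 30 - 28 = 2

2


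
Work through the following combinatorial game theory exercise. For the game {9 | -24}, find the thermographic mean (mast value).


Game = {9 | -24}, a switch {a | b} with numbers a > b.
Its thermograph has left wall a - t and right wall b + t, which meet at t = (a - b)/2, where both equal (a + b)/2. So the mast (mean value) is at (a + b)/2.
Mean = (9 + (-24))/2 = -15/2 = -15/2

-15/2


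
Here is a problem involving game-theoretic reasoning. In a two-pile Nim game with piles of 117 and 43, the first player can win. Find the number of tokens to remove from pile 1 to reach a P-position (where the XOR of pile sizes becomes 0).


Piles: 117 and 43
Current XOR: 117 XOR 43 = 94 (non-zero, so this is an N-position).
To make the XOR zero, we need to find a move that balances the piles.
For pile 1 (size 117): target = 117 XOR 94 = 43
We reduce pile 1 from 117 to 43.
Tokens removed: 117 - 43 = 74
Verification: 43 XOR 43 = 0

74


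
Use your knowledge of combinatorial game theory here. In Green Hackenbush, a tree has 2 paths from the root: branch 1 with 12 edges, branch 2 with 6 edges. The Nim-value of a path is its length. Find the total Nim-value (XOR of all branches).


The tree has 2 branches from the ground vertex.
In Green Hackenbush, the Nim-value of a simple path of length k is k.
Branch 1: length 12, Nim-value = 12
Branch 2: length 6, Nim-value = 6
Total Nim-value = XOR of all branch values:
0 XOR 12 = 12
12 XOR 6 = 10
Nim-value of the tree = 10

10


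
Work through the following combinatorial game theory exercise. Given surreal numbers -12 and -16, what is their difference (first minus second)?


x = -12, y = -16
x - y = -12 - -16 = 4

4


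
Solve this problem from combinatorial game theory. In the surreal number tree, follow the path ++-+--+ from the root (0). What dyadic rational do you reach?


Sign expansion: ++-+--+
Rule: track bounds (lo, hi), initially (-inf, +inf). On '+', the current value becomes lo and we move to the simplest number in (value, hi): value + 1 if hi = +inf, otherwise the midpoint (value + hi)/2. On '-', the current value becomes hi and we move to value - 1 if lo = -inf, otherwise the midpoint (lo + value)/2.
Start at 0.
Step 1: sign = +, move right. Bounds: (0, +inf). Value = 1
Step 2: sign = +, move right. Bounds: (1, +inf). Value = 2
Step 3: sign = -, move left. Bounds: (1, 2). Value = 3/2
Step 4: sign = +, move right. Bounds: (3/2, 2). Value = 7/4
Step 5: sign = -, move left. Bounds: (3/2, 7/4). Value = 13/8
Step 6: sign = -, move left. Bounds: (3/2, 13/8). Value = 25/16
Step 7: sign = +, move right. Bounds: (25/16, 13/8). Value = 51/32
The surreal number with sign expansion ++-+--+ is 51/32.

51/32


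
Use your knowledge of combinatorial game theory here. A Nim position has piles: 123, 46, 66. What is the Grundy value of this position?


We need the XOR (exclusive or) of all pile sizes.
After XOR-ing pile 1 (size 123): 0 XOR 123 = 123
After XOR-ing pile 2 (size 46): 123 XOR 46 = 85
After XOR-ing pile 3 (size 66): 85 XOR 66 = 23
The Nim-value of this position is 23.

23


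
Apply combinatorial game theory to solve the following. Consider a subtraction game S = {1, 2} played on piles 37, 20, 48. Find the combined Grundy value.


Subtraction set: {1, 2}
For this subtraction set, G(n) = n mod 3 (period = max + 1 = 3).
Pile 1 (size 37): G(37) = 37 mod 3 = 1
Pile 2 (size 20): G(20) = 20 mod 3 = 2
Pile 3 (size 48): G(48) = 48 mod 3 = 0
Total Grundy value = XOR of all: 1 XOR 2 XOR 0 = 3

3


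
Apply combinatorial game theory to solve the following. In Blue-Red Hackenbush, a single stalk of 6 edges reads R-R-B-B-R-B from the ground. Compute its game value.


Edges (from ground): R-R-B-B-R-B
By Berlekamp's sign-expansion rule, a Blue-Red Hackenbush stalk has the value of the surreal number whose sign sequence is the edge sequence with B -> + and R -> -.
Sign sequence: --++-+
Trace the sign expansion in the surreal number tree, starting from 0:
Edge 1: R (sign -) -> bounds (-inf, 0), value = -1
Edge 2: R (sign -) -> bounds (-inf, -1), value = -2
Edge 3: B (sign +) -> bounds (-2, -1), value = -3/2
Edge 4: B (sign +) -> bounds (-3/2, -1), value = -5/4
Edge 5: R (sign -) -> bounds (-3/2, -5/4), value = -11/8
Edge 6: B (sign +) -> bounds (-11/8, -5/4), value = -21/16
Game value = -21/16

-21/16


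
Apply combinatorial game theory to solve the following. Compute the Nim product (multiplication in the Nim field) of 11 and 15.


Nim multiplication is bilinear over XOR: (u XOR v) * w = (u*w) XOR (v*w).
So we split each operand into its bit components and XOR the pairwise Nim products.
11 = 1 + 2 + 8 (as XOR of powers of 2).
15 = 1 + 2 + 4 + 8 (as XOR of powers of 2).
Using the standard Nim-product table on single bits:
  2*2 = 3,   2*4 = 8,   2*8 = 12,
  4*4 = 6,   4*8 = 11,  8*8 = 13,
and  1*x = x (identity), k*l = l*k (commutative).
Pairwise Nim products:
  1 * 1 = 1
  1 * 2 = 2
  1 * 4 = 4
  1 * 8 = 8
  2 * 1 = 2
  2 * 2 = 3
  2 * 4 = 8
  2 * 8 = 12
  8 * 1 = 8
  8 * 2 = 12
  8 * 4 = 11
  8 * 8 = 13
XOR them: 1 XOR 2 XOR 4 XOR 8 XOR 2 XOR 3 XOR 8 XOR 12 XOR 8 XOR 12 XOR 11 XOR 13 = 8.
Result: 11 * 15 = 8 (in Nim).

8


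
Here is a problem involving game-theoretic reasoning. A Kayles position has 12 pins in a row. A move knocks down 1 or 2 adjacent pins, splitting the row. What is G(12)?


Kayles: a move removes 1 or 2 adjacent pins from a contiguous row.
Removing pins from a row of k leaves two independent rows (a, b) with a + b = k - 1 (one pin) or a + b = k - 2 (two pins); an end removal gives a = 0.
By Sprague-Grundy, G(k) = mex{ G(a) XOR G(b) } over all these splits. G(0) = 0.
G(1): splits (0,0):0^0=0 -> mex({0}) = 1
G(2): splits (0,1):0^1=1 (0,0):0^0=0 -> mex({0, 1}) = 2
G(3): splits (0,2):0^2=2 (1,1):1^1=0 (0,1):0^1=1 -> mex({0, 1, 2}) = 3
G(4): splits (0,3):0^3=3 (1,2):1^2=3 (0,2):0^2=2 (1,1):1^1=0 -> mex({0, 2, 3}) = 1
G(5): splits (0,4):0^1=1 (1,3):1^3=2 (2,2):2^2=0 (0,3):0^3=3 (1,2):1^2=3 -> mex({0, 1, 2, 3}) = 4
G(6) = mex({0, 1, 2, 4}) = 3
G(7) = mex({0, 1, 3, 4, 5}) = 2
G(8) = mex({0, 2, 3, 5, 6}) = 1
G(9) = mex({0, 1, 2, 3, 6, 7}) = 4
G(10) = mex({0, 1, 3, 4, 5, 7}) = 2
G(11) = mex({0, 1, 2, 3, 4, 5}) = 6
G(12) = mex({0, 1, 2, 3, 5, 6, 7}) = 4
Therefore G(12) = 4.

4
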